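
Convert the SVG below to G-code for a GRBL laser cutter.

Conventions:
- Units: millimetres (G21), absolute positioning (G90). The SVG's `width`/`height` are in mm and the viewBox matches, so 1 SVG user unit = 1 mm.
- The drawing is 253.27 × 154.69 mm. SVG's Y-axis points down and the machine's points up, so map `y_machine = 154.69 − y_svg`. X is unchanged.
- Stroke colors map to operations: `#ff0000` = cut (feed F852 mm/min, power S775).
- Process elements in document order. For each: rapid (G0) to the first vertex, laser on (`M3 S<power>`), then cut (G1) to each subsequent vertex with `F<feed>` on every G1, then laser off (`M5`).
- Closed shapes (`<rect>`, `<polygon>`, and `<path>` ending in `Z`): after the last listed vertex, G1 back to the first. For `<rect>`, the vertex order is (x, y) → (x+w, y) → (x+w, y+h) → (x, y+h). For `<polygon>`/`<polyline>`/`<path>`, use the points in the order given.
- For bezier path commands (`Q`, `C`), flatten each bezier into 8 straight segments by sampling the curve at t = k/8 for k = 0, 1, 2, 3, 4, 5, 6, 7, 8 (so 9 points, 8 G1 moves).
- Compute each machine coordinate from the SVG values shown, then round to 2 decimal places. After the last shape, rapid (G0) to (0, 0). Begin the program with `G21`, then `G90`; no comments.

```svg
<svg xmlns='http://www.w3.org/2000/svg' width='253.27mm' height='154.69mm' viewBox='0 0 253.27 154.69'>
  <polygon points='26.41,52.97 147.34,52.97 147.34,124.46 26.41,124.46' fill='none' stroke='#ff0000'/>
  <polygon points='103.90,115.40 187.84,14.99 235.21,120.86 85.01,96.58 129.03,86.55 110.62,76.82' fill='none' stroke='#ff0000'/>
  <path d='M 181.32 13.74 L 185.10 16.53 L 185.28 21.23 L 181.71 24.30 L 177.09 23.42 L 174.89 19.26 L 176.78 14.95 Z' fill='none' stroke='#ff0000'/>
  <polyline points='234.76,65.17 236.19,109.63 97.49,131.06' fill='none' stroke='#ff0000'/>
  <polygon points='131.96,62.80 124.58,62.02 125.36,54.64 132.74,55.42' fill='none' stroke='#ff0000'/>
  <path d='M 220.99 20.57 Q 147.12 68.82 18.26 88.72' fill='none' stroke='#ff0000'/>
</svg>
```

G21
G90
G0 X26.41 Y101.72
M3 S775
G1 X147.34 Y101.72 F852
G1 X147.34 Y30.23 F852
G1 X26.41 Y30.23 F852
G1 X26.41 Y101.72 F852
M5
G0 X103.90 Y39.29
M3 S775
G1 X187.84 Y139.70 F852
G1 X235.21 Y33.83 F852
G1 X85.01 Y58.11 F852
G1 X129.03 Y68.14 F852
G1 X110.62 Y77.87 F852
G1 X103.90 Y39.29 F852
M5
G0 X181.32 Y140.95
M3 S775
G1 X185.10 Y138.16 F852
G1 X185.28 Y133.46 F852
G1 X181.71 Y130.39 F852
G1 X177.09 Y131.27 F852
G1 X174.89 Y135.43 F852
G1 X176.78 Y139.74 F852
G1 X181.32 Y140.95 F852
M5
G0 X234.76 Y89.52
M3 S775
G1 X236.19 Y45.06 F852
G1 X97.49 Y23.63 F852
M5
G0 X131.96 Y91.89
M3 S775
G1 X124.58 Y92.67 F852
G1 X125.36 Y100.05 F852
G1 X132.74 Y99.27 F852
G1 X131.96 Y91.89 F852
M5
G0 X220.99 Y134.12
M3 S775
G1 X201.66 Y122.50 F852
G1 X180.62 Y111.77 F852
G1 X157.85 Y101.92 F852
G1 X133.37 Y92.96 F852
G1 X107.17 Y84.88 F852
G1 X79.25 Y77.69 F852
G1 X49.62 Y71.39 F852
G1 X18.26 Y65.97 F852
M5
G0 X0.00 Y0.00

viewBox `0 0 253.27 154.69` with mm width/height → 1 unit = 1 mm. Flip: y_m = 154.69 − y_svg.

**Shape 1** — `<polygon>` rectangle, stroke `#ff0000` → cut (S775, F852). Machine vertices: (26.41,101.72) → (147.34,101.72) → (147.34,30.23) → (26.41,30.23) → (26.41,101.72). Closed: final G1 returns to the first vertex.

**Shape 2** — `<polygon>` closed polygon, stroke `#ff0000` → cut (S775, F852). Machine vertices: (103.90,39.29) → (187.84,139.70) → (235.21,33.83) → (85.01,58.11) → (129.03,68.14) → (110.62,77.87) → (103.90,39.29). Closed: final G1 returns to the first vertex.

**Shape 3** — `<path>` regular polygon, stroke `#ff0000` → cut (S775, F852). Machine vertices: (181.32,140.95) → (185.10,138.16) → (185.28,133.46) → (181.71,130.39) → (177.09,131.27) → (174.89,135.43) → (176.78,139.74) → (181.32,140.95). Closed: final G1 returns to the first vertex.

**Shape 4** — `<polyline>` open polyline, stroke `#ff0000` → cut (S775, F852). Machine vertices: (234.76,89.52) → (236.19,45.06) → (97.49,23.63). Open path.

**Shape 5** — `<polygon>` regular polygon, stroke `#ff0000` → cut (S775, F852). Machine vertices: (131.96,91.89) → (124.58,92.67) → (125.36,100.05) → (132.74,99.27) → (131.96,91.89). Closed: final G1 returns to the first vertex.

**Shape 6** — `<path>` quadratic bezier, stroke `#ff0000` → cut (S775, F852). Control points (SVG): P0=(220.99,20.57), P1=(147.12,68.82), P2=(18.26,88.72); sampled at t=k/8. Machine vertices: (220.99,134.12) → (201.66,122.50) → (180.62,111.77) → (157.85,101.92) → (133.37,92.96) → (107.17,84.88) → (79.25,77.69) → (49.62,71.39) → (18.26,65.97). Open path.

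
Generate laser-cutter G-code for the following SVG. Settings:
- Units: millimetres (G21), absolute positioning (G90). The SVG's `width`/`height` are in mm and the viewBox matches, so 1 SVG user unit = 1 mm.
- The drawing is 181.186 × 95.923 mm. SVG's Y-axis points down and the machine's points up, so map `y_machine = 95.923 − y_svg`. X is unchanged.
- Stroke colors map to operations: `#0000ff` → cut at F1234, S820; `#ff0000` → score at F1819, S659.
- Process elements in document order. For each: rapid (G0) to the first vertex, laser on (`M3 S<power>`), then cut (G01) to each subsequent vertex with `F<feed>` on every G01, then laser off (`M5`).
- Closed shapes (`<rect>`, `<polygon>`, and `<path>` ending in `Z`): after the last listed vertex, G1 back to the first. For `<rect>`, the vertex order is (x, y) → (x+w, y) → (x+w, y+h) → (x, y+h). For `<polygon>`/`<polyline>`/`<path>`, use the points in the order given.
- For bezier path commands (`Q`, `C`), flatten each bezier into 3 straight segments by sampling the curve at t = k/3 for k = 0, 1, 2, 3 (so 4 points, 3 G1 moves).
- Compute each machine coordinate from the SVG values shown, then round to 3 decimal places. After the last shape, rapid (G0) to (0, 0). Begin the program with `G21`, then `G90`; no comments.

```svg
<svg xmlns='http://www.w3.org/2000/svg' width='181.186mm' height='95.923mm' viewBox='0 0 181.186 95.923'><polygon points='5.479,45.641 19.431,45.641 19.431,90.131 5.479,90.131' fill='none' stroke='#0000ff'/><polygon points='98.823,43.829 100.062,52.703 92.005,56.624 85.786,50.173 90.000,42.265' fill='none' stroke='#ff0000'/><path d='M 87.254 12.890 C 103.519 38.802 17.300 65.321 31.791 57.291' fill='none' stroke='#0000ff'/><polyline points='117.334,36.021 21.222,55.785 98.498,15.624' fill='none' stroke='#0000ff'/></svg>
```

G21
G90
G0 X5.479 Y50.282
M3 S820
G01 X19.431 Y50.282 F1234
G01 X19.431 Y5.792 F1234
G01 X5.479 Y5.792 F1234
G01 X5.479 Y50.282 F1234
M5
G0 X98.823 Y52.094
M3 S659
G01 X100.062 Y43.220 F1819
G01 X92.005 Y39.299 F1819
G01 X85.786 Y45.750 F1819
G01 X90.000 Y53.658 F1819
G01 X98.823 Y52.094 F1819
M5
G0 X87.254 Y83.033
M3 S820
G01 X76.883 Y58.221 F1234
G01 X43.344 Y40.816 F1234
G01 X31.791 Y38.632 F1234
M5
G0 X117.334 Y59.902
M3 S820
G01 X21.222 Y40.138 F1234
G01 X98.498 Y80.299 F1234
M5
G0 X0.000 Y0.000

Since the viewBox matches the mm dimensions, user units are millimetres directly. The only transform is the Y-flip y_m = 95.923 − y_svg.

Shape 1 is a rectangle drawn with `<polygon>`. Its stroke #0000ff means cut at S820, F1234. After flipping Y the toolpath is (5.479,50.282) → (19.431,50.282) → (19.431,5.792) → (5.479,5.792) → (5.479,50.282), returning to the start.

Shape 2 is a regular polygon drawn with `<polygon>`. Its stroke #ff0000 means score at S659, F1819. After flipping Y the toolpath is (98.823,52.094) → (100.062,43.220) → (92.005,39.299) → (85.786,45.750) → (90.000,53.658) → (98.823,52.094), returning to the start.

Shape 3 is a cubic bezier drawn with `<path>`. Its stroke #0000ff means cut at S820, F1234. After flipping Y the toolpath is (87.254,83.033) → (76.883,58.221) → (43.344,40.816) → (31.791,38.632).

Shape 4 is a open polyline drawn with `<polyline>`. Its stroke #0000ff means cut at S820, F1234. After flipping Y the toolpath is (117.334,59.902) → (21.222,40.138) → (98.498,80.299).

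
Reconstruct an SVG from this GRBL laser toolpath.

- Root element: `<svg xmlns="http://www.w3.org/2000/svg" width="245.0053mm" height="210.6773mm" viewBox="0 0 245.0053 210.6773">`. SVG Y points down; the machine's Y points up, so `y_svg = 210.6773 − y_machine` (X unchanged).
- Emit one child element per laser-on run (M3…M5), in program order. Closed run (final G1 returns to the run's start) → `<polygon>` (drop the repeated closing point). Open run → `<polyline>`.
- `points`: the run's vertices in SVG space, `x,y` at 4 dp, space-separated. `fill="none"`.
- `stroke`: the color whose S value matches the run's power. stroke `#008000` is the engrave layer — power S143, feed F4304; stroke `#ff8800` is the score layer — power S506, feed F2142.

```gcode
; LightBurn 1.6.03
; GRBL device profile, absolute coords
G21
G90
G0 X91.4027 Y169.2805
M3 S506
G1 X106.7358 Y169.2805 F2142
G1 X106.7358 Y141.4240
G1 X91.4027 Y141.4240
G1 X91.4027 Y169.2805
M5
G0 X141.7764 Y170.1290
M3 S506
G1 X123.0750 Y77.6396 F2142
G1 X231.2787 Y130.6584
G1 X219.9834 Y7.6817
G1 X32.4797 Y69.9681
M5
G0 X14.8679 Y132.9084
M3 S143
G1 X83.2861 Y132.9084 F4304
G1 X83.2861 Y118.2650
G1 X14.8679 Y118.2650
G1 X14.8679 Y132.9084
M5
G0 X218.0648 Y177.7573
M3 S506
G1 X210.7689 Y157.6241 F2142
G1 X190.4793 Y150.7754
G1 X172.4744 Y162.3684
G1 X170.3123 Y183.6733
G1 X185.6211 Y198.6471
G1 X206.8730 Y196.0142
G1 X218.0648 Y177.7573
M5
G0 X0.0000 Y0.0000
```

<svg xmlns="http://www.w3.org/2000/svg" width="245.0053mm" height="210.6773mm" viewBox="0 0 245.0053 210.6773">
  <polygon points="91.4027,41.3968 106.7358,41.3968 106.7358,69.2533 91.4027,69.2533" fill="none" stroke="#ff8800"/>
  <polyline points="141.7764,40.5483 123.0750,133.0377 231.2787,80.0189 219.9834,202.9956 32.4797,140.7092" fill="none" stroke="#ff8800"/>
  <polygon points="14.8679,77.7689 83.2861,77.7689 83.2861,92.4123 14.8679,92.4123" fill="none" stroke="#008000"/>
  <polygon points="218.0648,32.9200 210.7689,53.0532 190.4793,59.9019 172.4744,48.3089 170.3123,27.0040 185.6211,12.0302 206.8730,14.6631" fill="none" stroke="#ff8800"/>
</svg>

Each laser-on run becomes one SVG element. Flip Y back into SVG space with y_svg = 210.6773 − y_machine.

Run 1: S506 ⇒ score layer `#ff8800`. The run returns to its start, so emit a `<polygon>` with points (Y-flipped): 91.4027,41.3968 106.7358,41.3968 106.7358,69.2533 91.4027,69.2533.

Run 2: power S506 maps to stroke `#ff8800` (score). The run is open, so emit a `<polyline>` with points (Y-flipped): 141.7764,40.5483 123.0750,133.0377 231.2787,80.0189 219.9834,202.9956 32.4797,140.7092.

Run 3: the run's S143 means `#008000` (engrave). The run returns to its start, so emit a `<polygon>` with points (Y-flipped): 14.8679,77.7689 83.2861,77.7689 83.2861,92.4123 14.8679,92.4123.

Run 4: the run's S506 means `#ff8800` (score). The run returns to its start, so emit a `<polygon>` with points (Y-flipped): 218.0648,32.9200 210.7689,53.0532 190.4793,59.9019 172.4744,48.3089 170.3123,27.0040 185.6211,12.0302 206.8730,14.6631.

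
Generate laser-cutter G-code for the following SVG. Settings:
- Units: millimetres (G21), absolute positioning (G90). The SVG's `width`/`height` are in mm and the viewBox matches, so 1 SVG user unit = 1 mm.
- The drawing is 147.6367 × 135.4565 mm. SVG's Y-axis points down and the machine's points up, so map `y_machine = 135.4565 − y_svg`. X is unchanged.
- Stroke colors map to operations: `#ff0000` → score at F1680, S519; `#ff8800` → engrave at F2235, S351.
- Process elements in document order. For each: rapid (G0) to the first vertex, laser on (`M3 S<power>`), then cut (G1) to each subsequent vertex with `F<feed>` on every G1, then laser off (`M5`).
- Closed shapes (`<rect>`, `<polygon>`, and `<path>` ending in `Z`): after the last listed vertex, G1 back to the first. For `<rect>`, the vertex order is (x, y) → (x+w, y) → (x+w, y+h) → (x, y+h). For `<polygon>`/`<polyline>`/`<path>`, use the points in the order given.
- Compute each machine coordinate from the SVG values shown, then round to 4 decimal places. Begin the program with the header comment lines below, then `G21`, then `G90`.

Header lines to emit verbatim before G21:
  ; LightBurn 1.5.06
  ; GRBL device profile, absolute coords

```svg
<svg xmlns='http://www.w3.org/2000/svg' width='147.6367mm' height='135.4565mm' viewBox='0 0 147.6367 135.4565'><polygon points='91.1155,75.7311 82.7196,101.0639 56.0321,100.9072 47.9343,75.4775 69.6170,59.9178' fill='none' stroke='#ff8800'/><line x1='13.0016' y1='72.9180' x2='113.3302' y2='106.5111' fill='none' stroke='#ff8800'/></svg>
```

; LightBurn 1.5.06
; GRBL device profile, absolute coords
G21
G90
G0 X91.1155 Y59.7254
M3 S351
G1 X82.7196 Y34.3926 F2235
G1 X56.0321 Y34.5493 F2235
G1 X47.9343 Y59.9790 F2235
G1 X69.6170 Y75.5387 F2235
G1 X91.1155 Y59.7254 F2235
M5
G0 X13.0016 Y62.5385
M3 S351
G1 X113.3302 Y28.9454 F2235
M5

Since the viewBox matches the mm dimensions, user units are millimetres directly. The only transform is the Y-flip y_m = 135.4565 − y_svg.

Shape 1 is a regular polygon drawn with `<polygon>`. Its stroke #ff8800 means engrave at S351, F2235. After flipping Y the toolpath is (91.1155,59.7254) → (82.7196,34.3926) → (56.0321,34.5493) → (47.9343,59.9790) → (69.6170,75.5387) → (91.1155,59.7254), returning to the start.

Shape 2 is a line segment drawn with `<line>`. Its stroke #ff8800 means engrave at S351, F2235. After flipping Y the toolpath is (13.0016,62.5385) → (113.3302,28.9454).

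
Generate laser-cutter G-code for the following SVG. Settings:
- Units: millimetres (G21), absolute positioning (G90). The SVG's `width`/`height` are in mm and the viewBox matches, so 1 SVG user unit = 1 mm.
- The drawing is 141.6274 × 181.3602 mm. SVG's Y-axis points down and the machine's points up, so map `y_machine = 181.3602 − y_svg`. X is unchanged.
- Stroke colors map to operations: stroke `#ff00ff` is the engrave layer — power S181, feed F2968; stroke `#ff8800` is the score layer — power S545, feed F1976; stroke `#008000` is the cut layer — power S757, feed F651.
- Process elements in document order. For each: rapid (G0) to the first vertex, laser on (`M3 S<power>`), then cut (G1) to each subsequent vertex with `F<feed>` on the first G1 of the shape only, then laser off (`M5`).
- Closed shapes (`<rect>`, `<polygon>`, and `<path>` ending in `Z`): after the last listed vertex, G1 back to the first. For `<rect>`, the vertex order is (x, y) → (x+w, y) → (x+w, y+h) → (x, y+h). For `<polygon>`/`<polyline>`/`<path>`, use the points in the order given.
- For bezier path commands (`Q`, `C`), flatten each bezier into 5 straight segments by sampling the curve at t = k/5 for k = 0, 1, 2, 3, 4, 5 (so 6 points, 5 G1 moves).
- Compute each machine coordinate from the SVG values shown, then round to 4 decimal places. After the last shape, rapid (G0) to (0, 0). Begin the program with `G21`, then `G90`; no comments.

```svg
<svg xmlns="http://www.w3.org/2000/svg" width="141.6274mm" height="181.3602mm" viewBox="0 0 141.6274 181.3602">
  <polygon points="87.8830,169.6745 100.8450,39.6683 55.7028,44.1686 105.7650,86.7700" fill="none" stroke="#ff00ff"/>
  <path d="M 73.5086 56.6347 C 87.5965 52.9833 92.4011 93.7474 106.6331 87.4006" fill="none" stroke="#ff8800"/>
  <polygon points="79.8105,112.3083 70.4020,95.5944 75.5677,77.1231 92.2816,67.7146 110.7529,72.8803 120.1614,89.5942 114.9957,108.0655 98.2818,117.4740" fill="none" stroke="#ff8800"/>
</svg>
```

Since the viewBox matches the mm dimensions, user units are millimetres directly. The only transform is the Y-flip y_m = 181.3602 − y_svg.

Shape 1 is a closed polygon drawn with `<polygon>`. Its stroke #ff00ff means engrave at S181, F2968. After flipping Y the toolpath is (87.8830,11.6857) → (100.8450,141.6919) → (55.7028,137.1916) → (105.7650,94.5902) → (87.8830,11.6857), returning to the start.

Shape 2 is a cubic bezier drawn with `<path>`. Its stroke #ff8800 means score at S545, F1976. After flipping Y the toolpath is (73.5086,124.7255) → (80.9970,122.3187) → (87.1556,113.6454) → (92.8824,103.0990) → (99.0755,95.0726) → (106.6331,93.9596).

Shape 3 is a regular polygon drawn with `<polygon>`. Its stroke #ff8800 means score at S545, F1976. After flipping Y the toolpath is (79.8105,69.0519) → (70.4020,85.7658) → (75.5677,104.2371) → (92.2816,113.6456) → (110.7529,108.4799) → (120.1614,91.7660) → (114.9957,73.2947) → (98.2818,63.8862) → (79.8105,69.0519), returning to the start.

G21
G90
G0 X87.8830 Y11.6857
M3 S181
G1 X100.8450 Y141.6919 F2968
G1 X55.7028 Y137.1916
G1 X105.7650 Y94.5902
G1 X87.8830 Y11.6857
M5
G0 X73.5086 Y124.7255
M3 S545
G1 X80.9970 Y122.3187 F1976
G1 X87.1556 Y113.6454
G1 X92.8824 Y103.0990
G1 X99.0755 Y95.0726
G1 X106.6331 Y93.9596
M5
G0 X79.8105 Y69.0519
M3 S545
G1 X70.4020 Y85.7658 F1976
G1 X75.5677 Y104.2371
G1 X92.2816 Y113.6456
G1 X110.7529 Y108.4799
G1 X120.1614 Y91.7660
G1 X114.9957 Y73.2947
G1 X98.2818 Y63.8862
G1 X79.8105 Y69.0519
M5
G0 X0.0000 Y0.0000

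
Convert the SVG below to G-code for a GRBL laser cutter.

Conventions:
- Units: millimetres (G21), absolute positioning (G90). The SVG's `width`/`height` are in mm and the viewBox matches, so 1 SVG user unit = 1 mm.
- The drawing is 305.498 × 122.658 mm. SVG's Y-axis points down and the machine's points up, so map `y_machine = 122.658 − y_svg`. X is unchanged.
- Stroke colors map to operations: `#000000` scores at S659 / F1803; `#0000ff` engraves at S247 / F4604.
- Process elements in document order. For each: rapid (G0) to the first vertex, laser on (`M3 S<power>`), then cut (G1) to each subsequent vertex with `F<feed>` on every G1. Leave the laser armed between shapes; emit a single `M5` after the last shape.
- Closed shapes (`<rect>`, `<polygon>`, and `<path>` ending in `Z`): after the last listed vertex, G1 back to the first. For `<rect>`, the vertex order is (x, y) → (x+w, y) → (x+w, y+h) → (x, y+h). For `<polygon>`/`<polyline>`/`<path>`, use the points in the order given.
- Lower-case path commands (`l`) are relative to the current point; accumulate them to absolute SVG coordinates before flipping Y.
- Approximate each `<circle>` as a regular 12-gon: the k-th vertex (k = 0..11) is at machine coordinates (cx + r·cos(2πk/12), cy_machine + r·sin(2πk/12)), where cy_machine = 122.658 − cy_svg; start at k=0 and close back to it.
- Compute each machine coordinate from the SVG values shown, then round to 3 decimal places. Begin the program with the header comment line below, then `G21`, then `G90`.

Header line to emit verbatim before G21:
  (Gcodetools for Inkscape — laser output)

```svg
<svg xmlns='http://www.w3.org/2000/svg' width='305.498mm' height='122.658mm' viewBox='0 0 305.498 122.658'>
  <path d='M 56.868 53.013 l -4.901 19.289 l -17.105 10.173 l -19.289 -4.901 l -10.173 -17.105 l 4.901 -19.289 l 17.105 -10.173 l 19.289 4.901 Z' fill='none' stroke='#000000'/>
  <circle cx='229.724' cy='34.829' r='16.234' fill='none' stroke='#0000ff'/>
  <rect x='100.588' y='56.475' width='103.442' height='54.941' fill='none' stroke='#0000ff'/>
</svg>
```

viewBox `0 0 305.498 122.658` with mm width/height → 1 unit = 1 mm. Flip: y_m = 122.658 − y_svg.

**Shape 1** — `<path>` regular polygon, stroke `#000000` → score (S659, F1803). Machine vertices: (56.868,69.645) → (51.967,50.356) → (34.862,40.183) → (15.573,45.084) → (5.400,62.189) → (10.301,81.478) → (27.406,91.651) → (46.695,86.750) → (56.868,69.645). Closed: final G1 returns to the first vertex.

**Shape 2** — `<circle>` circle, stroke `#0000ff` → engrave (S247, F4604). Machine vertices: (245.958,87.829) → (243.783,95.946) → (237.841,101.888) → (229.724,104.063) → (221.607,101.888) → (215.665,95.946) → (213.490,87.829) → (215.665,79.712) → (221.607,73.770) → (229.724,71.595) → (237.841,73.770) → (243.783,79.712) → (245.958,87.829). Closed: final G1 returns to the first vertex.

**Shape 3** — `<rect>` rectangle, stroke `#0000ff` → engrave (S247, F4604). Machine vertices: (100.588,66.183) → (204.030,66.183) → (204.030,11.242) → (100.588,11.242) → (100.588,66.183). Closed: final G1 returns to the first vertex.

(Gcodetools for Inkscape — laser output)
G21
G90
G0 X56.868 Y69.645
M3 S659
G1 X51.967 Y50.356 F1803
G1 X34.862 Y40.183 F1803
G1 X15.573 Y45.084 F1803
G1 X5.400 Y62.189 F1803
G1 X10.301 Y81.478 F1803
G1 X27.406 Y91.651 F1803
G1 X46.695 Y86.750 F1803
G1 X56.868 Y69.645 F1803
G0 X245.958 Y87.829
M3 S247
G1 X243.783 Y95.946 F4604
G1 X237.841 Y101.888 F4604
G1 X229.724 Y104.063 F4604
G1 X221.607 Y101.888 F4604
G1 X215.665 Y95.946 F4604
G1 X213.490 Y87.829 F4604
G1 X215.665 Y79.712 F4604
G1 X221.607 Y73.770 F4604
G1 X229.724 Y71.595 F4604
G1 X237.841 Y73.770 F4604
G1 X243.783 Y79.712 F4604
G1 X245.958 Y87.829 F4604
G0 X100.588 Y66.183
M3 S247
G1 X204.030 Y66.183 F4604
G1 X204.030 Y11.242 F4604
G1 X100.588 Y11.242 F4604
G1 X100.588 Y66.183 F4604
M5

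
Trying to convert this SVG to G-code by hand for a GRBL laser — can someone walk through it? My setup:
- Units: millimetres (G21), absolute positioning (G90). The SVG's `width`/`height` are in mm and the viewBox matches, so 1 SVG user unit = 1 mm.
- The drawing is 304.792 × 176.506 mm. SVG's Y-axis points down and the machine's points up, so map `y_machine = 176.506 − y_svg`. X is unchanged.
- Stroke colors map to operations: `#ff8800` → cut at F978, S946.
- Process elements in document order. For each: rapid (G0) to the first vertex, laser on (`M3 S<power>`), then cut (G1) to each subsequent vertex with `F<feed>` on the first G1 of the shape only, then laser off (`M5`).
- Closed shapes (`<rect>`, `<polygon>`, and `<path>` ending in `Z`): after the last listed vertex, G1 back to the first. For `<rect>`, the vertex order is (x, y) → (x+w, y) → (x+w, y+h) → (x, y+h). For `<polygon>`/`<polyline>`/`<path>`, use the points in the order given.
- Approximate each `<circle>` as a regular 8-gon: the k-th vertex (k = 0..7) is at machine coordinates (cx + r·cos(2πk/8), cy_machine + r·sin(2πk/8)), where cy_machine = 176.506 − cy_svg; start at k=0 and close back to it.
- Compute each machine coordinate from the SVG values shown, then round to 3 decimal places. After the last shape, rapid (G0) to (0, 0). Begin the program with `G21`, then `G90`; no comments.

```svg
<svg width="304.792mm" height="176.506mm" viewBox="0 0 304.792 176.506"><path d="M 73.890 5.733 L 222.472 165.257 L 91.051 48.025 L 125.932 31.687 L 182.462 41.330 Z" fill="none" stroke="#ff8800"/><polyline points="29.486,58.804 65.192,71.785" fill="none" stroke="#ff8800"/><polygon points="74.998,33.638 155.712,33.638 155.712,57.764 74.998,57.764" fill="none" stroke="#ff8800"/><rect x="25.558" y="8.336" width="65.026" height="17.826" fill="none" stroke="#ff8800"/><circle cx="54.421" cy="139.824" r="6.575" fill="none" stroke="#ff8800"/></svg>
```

G21
G90
G0 X73.890 Y170.773
M3 S946
G1 X222.472 Y11.249 F978
G1 X91.051 Y128.481
G1 X125.932 Y144.819
G1 X182.462 Y135.176
G1 X73.890 Y170.773
M5
G0 X29.486 Y117.702
M3 S946
G1 X65.192 Y104.721 F978
M5
G0 X74.998 Y142.868
M3 S946
G1 X155.712 Y142.868 F978
G1 X155.712 Y118.742
G1 X74.998 Y118.742
G1 X74.998 Y142.868
M5
G0 X25.558 Y168.170
M3 S946
G1 X90.584 Y168.170 F978
G1 X90.584 Y150.344
G1 X25.558 Y150.344
G1 X25.558 Y168.170
M5
G0 X60.996 Y36.682
M3 S946
G1 X59.070 Y41.331 F978
G1 X54.421 Y43.257
G1 X49.772 Y41.331
G1 X47.846 Y36.682
G1 X49.772 Y32.033
G1 X54.421 Y30.107
G1 X59.070 Y32.033
G1 X60.996 Y36.682
M5
G0 X0.000 Y0.000

viewBox `0 0 304.792 176.506` with mm width/height → 1 unit = 1 mm. Flip: y_m = 176.506 − y_svg.

**Shape 1** — `<path>` closed polygon, stroke `#ff8800` → cut (S946, F978). Machine vertices: (73.890,170.773) → (222.472,11.249) → (91.051,128.481) → (125.932,144.819) → (182.462,135.176) → (73.890,170.773). Closed: final G1 returns to the first vertex.

**Shape 2** — `<polyline>` line segment, stroke `#ff8800` → cut (S946, F978). Machine vertices: (29.486,117.702) → (65.192,104.721). Open path.

**Shape 3** — `<polygon>` rectangle, stroke `#ff8800` → cut (S946, F978). Machine vertices: (74.998,142.868) → (155.712,142.868) → (155.712,118.742) → (74.998,118.742) → (74.998,142.868). Closed: final G1 returns to the first vertex.

**Shape 4** — `<rect>` rectangle, stroke `#ff8800` → cut (S946, F978). Machine vertices: (25.558,168.170) → (90.584,168.170) → (90.584,150.344) → (25.558,150.344) → (25.558,168.170). Closed: final G1 returns to the first vertex.

**Shape 5** — `<circle>` circle, stroke `#ff8800` → cut (S946, F978). Machine vertices: (60.996,36.682) → (59.070,41.331) → (54.421,43.257) → (49.772,41.331) → (47.846,36.682) → (49.772,32.033) → (54.421,30.107) → (59.070,32.033) → (60.996,36.682). Closed: final G1 returns to the first vertex.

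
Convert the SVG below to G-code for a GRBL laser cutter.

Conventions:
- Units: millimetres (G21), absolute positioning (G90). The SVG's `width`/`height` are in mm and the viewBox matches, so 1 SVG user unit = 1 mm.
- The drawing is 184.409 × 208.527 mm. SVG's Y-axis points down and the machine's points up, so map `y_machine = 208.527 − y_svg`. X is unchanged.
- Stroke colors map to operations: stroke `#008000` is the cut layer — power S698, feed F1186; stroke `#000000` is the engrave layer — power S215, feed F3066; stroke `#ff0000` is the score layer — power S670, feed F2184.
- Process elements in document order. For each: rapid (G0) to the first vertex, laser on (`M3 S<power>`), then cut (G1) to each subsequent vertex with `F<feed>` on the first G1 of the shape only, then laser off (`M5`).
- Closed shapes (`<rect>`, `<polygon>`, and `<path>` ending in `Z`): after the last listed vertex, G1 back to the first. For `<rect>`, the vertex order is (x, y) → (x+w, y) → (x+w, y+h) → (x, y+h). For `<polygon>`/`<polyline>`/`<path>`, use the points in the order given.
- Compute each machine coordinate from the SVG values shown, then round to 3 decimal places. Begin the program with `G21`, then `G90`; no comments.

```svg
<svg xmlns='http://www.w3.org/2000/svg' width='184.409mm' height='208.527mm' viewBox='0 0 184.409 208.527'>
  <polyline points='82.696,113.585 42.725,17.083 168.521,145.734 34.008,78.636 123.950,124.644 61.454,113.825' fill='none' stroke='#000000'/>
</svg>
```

G21
G90
G0 X82.696 Y94.942
M3 S215
G1 X42.725 Y191.444 F3066
G1 X168.521 Y62.793
G1 X34.008 Y129.891
G1 X123.950 Y83.883
G1 X61.454 Y94.702
M5

1 u = 1 mm; y_m = 208.527 − y.

[1] `<polyline>` open polyline, #000000→engrave S215 F3066: (82.696,94.942) → (42.725,191.444) → (168.521,62.793) → (34.008,129.891) → (123.950,83.883) → (61.454,94.702)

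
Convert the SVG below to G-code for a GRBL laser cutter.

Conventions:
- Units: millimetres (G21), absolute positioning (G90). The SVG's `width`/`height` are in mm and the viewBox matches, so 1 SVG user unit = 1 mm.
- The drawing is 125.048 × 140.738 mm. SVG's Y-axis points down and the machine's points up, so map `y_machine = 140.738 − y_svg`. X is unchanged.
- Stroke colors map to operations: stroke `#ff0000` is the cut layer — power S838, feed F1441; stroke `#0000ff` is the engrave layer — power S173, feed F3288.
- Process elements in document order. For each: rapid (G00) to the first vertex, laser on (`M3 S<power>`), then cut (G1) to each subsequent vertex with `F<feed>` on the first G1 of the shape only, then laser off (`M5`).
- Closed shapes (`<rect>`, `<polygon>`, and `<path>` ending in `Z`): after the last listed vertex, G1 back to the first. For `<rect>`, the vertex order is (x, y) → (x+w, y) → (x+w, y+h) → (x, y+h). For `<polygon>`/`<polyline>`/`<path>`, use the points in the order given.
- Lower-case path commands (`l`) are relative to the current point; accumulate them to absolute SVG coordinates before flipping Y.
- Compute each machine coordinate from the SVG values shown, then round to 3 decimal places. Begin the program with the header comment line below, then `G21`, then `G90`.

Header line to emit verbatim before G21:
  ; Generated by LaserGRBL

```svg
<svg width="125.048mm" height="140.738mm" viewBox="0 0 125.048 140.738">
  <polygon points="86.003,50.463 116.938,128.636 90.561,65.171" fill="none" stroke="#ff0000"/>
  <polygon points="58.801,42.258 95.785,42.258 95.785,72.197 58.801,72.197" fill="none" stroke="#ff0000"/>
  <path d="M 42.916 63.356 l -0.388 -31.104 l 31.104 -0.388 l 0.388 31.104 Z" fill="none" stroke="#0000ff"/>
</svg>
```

; Generated by LaserGRBL
G21
G90
G00 X86.003 Y90.275
M3 S838
G1 X116.938 Y12.102 F1441
G1 X90.561 Y75.567
G1 X86.003 Y90.275
M5
G00 X58.801 Y98.480
M3 S838
G1 X95.785 Y98.480 F1441
G1 X95.785 Y68.541
G1 X58.801 Y68.541
G1 X58.801 Y98.480
M5
G00 X42.916 Y77.382
M3 S173
G1 X42.528 Y108.486 F3288
G1 X73.632 Y108.874
G1 X74.020 Y77.770
G1 X42.916 Y77.382
M5

Since the viewBox matches the mm dimensions, user units are millimetres directly. The only transform is the Y-flip y_m = 140.738 − y_svg.

Shape 1 is a closed polygon drawn with `<polygon>`. Its stroke #ff0000 means cut at S838, F1441. After flipping Y the toolpath is (86.003,90.275) → (116.938,12.102) → (90.561,75.567) → (86.003,90.275), returning to the start.

Shape 2 is a rectangle drawn with `<polygon>`. Its stroke #ff0000 means cut at S838, F1441. After flipping Y the toolpath is (58.801,98.480) → (95.785,98.480) → (95.785,68.541) → (58.801,68.541) → (58.801,98.480), returning to the start.

Shape 3 is a regular polygon drawn with `<path>`. Its stroke #0000ff means engrave at S173, F3288. After flipping Y the toolpath is (42.916,77.382) → (42.528,108.486) → (73.632,108.874) → (74.020,77.770) → (42.916,77.382), returning to the start.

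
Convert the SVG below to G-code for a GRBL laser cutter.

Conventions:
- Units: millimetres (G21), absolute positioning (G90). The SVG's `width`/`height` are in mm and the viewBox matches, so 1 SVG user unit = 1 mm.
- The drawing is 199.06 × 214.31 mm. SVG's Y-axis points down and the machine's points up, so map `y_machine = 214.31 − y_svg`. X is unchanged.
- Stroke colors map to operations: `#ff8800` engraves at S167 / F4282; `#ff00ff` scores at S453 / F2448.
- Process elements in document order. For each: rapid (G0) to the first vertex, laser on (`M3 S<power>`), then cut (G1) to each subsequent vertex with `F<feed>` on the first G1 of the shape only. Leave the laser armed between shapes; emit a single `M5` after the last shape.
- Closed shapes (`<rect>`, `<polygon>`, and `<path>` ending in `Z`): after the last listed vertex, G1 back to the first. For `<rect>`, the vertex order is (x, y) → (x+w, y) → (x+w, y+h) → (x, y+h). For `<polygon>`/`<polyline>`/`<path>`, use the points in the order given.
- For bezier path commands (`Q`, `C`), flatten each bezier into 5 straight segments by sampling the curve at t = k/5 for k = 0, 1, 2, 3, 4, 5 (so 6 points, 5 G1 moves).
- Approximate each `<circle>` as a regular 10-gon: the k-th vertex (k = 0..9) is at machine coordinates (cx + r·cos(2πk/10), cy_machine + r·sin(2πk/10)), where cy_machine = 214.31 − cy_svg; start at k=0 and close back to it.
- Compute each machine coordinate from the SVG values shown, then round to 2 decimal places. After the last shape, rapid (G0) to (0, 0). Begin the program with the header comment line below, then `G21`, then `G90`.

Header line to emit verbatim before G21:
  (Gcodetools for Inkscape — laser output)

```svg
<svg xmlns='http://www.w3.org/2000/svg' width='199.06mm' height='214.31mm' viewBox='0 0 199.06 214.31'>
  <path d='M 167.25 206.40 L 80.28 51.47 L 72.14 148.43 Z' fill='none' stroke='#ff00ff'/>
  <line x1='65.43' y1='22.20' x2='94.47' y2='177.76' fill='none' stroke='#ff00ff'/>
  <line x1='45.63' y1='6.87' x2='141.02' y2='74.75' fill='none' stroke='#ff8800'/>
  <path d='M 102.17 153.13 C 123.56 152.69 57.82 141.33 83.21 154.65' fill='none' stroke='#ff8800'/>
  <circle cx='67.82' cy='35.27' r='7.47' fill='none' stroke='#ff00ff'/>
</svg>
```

(Gcodetools for Inkscape — laser output)
G21
G90
G0 X167.25 Y7.91
M3 S453
G1 X80.28 Y162.84 F2448
G1 X72.14 Y65.88
G1 X167.25 Y7.91
G0 X65.43 Y192.11
M3 S453
G1 X94.47 Y36.55 F2448
G0 X45.63 Y207.44
M3 S167
G1 X141.02 Y139.56 F4282
G0 X102.17 Y61.18
M3 S167
G1 X105.97 Y62.47 F4282
G1 X97.42 Y64.67
G1 X85.08 Y66.08
G1 X77.49 Y64.98
G1 X83.21 Y59.66
G0 X75.29 Y179.04
M3 S453
G1 X73.86 Y183.43 F2448
G1 X70.13 Y186.14
G1 X65.51 Y186.14
G1 X61.78 Y183.43
G1 X60.35 Y179.04
G1 X61.78 Y174.65
G1 X65.51 Y171.94
G1 X70.13 Y171.94
G1 X73.86 Y174.65
G1 X75.29 Y179.04
M5
G0 X0.00 Y0.00

1 u = 1 mm; y_m = 214.31 − y.

[1] `<path>` closed polygon, #ff00ff→score S453 F2448: (167.25,7.91) → (80.28,162.84) → (72.14,65.88) → (167.25,7.91) (closed)

[2] `<line>` line segment, #ff00ff→score S453 F2448: (65.43,192.11) → (94.47,36.55)

[3] `<line>` line segment, #ff8800→engrave S167 F4282: (45.63,207.44) → (141.02,139.56)

[4] `<path>` cubic bezier, #ff8800→engrave S167 F4282: (102.17,61.18) → (105.97,62.47) → (97.42,64.67) → (85.08,66.08) → (77.49,64.98) → (83.21,59.66)

[5] `<circle>` circle, #ff00ff→score S453 F2448: (75.29,179.04) → (73.86,183.43) → (70.13,186.14) → (65.51,186.14) → (61.78,183.43) → (60.35,179.04) → (61.78,174.65) → (65.51,171.94) → (70.13,171.94) → (73.86,174.65) → (75.29,179.04) (closed)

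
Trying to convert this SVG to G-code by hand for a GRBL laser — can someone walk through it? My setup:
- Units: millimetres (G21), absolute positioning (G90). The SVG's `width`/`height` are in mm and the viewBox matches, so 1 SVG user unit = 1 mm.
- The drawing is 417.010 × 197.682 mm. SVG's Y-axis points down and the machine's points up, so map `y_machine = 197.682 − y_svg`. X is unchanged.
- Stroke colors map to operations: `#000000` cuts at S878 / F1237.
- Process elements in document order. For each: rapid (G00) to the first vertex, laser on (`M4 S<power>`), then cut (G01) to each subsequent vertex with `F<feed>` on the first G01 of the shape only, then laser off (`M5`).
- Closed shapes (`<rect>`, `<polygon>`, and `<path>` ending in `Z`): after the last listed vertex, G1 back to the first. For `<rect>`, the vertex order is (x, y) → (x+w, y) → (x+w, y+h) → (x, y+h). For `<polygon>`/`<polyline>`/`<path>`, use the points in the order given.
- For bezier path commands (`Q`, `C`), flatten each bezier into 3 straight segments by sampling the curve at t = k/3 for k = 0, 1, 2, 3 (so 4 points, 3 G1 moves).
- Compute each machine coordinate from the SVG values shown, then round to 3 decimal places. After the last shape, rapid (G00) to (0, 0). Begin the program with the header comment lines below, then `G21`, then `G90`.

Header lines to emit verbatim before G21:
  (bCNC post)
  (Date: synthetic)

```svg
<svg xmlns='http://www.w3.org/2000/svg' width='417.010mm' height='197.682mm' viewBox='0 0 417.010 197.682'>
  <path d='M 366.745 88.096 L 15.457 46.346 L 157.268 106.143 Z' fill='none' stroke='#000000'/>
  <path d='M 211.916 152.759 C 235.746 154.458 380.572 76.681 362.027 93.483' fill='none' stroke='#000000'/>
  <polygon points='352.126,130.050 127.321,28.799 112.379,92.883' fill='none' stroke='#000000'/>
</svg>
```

Since the viewBox matches the mm dimensions, user units are millimetres directly. The only transform is the Y-flip y_m = 197.682 − y_svg.

Shape 1 is a closed polygon drawn with `<path>`. Its stroke #000000 means cut at S878, F1237. After flipping Y the toolpath is (366.745,109.586) → (15.457,151.336) → (157.268,91.539) → (366.745,109.586), returning to the start.

Shape 2 is a cubic bezier drawn with `<path>`. Its stroke #000000 means cut at S878, F1237. After flipping Y the toolpath is (211.916,44.923) → (265.546,63.270) → (336.647,95.921) → (362.027,104.199).

Shape 3 is a closed polygon drawn with `<polygon>`. Its stroke #000000 means cut at S878, F1237. After flipping Y the toolpath is (352.126,67.632) → (127.321,168.883) → (112.379,104.799) → (352.126,67.632), returning to the start.

(bCNC post)
(Date: synthetic)
G21
G90
G00 X366.745 Y109.586
M4 S878
G01 X15.457 Y151.336 F1237
G01 X157.268 Y91.539
G01 X366.745 Y109.586
M5
G00 X211.916 Y44.923
M4 S878
G01 X265.546 Y63.270 F1237
G01 X336.647 Y95.921
G01 X362.027 Y104.199
M5
G00 X352.126 Y67.632
M4 S878
G01 X127.321 Y168.883 F1237
G01 X112.379 Y104.799
G01 X352.126 Y67.632
M5
G00 X0.000 Y0.000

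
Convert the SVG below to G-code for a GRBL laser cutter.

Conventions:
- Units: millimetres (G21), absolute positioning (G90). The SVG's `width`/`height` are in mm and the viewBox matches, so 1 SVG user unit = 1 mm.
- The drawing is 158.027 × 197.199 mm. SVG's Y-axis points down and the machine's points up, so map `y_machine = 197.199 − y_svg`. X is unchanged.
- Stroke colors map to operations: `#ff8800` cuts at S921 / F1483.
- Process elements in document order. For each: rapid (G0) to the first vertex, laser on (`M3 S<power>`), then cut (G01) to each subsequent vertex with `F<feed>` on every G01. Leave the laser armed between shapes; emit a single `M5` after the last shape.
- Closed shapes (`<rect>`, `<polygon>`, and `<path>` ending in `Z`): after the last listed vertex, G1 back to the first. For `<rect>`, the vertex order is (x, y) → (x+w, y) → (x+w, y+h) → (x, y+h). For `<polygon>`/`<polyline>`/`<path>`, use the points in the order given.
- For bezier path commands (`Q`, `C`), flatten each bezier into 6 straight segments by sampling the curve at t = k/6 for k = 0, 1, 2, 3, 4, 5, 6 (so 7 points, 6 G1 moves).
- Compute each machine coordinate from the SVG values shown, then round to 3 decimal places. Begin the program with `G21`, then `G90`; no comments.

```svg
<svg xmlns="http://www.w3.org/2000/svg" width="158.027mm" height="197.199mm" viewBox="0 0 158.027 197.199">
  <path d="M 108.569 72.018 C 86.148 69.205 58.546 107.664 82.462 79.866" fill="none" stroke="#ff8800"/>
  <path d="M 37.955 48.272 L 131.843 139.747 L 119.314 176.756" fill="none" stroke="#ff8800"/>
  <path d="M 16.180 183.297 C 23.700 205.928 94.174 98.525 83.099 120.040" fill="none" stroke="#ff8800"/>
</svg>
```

G21
G90
G0 X108.569 Y125.181
M3 S921
G01 X97.189 Y123.646 F1483
G01 X86.521 Y118.219 F1483
G01 X78.139 Y111.888 F1483
G01 X73.619 Y107.638 F1483
G01 X74.535 Y108.458 F1483
G01 X82.462 Y117.333 F1483
G0 X37.955 Y148.927
M3 S921
G01 X131.843 Y57.452 F1483
G01 X119.314 Y20.443 F1483
G0 X16.180 Y13.902
M3 S921
G01 X24.517 Y12.224 F1483
G01 X39.333 Y25.025 F1483
G01 X56.613 Y45.112 F1483
G01 X72.343 Y65.292 F1483
G01 X82.510 Y78.372 F1483
G01 X83.099 Y77.159 F1483
M5

Since the viewBox matches the mm dimensions, user units are millimetres directly. The only transform is the Y-flip y_m = 197.199 − y_svg.

Shape 1 is a cubic bezier drawn with `<path>`. Its stroke #ff8800 means cut at S921, F1483. After flipping Y the toolpath is (108.569,125.181) → (97.189,123.646) → (86.521,118.219) → (78.139,111.888) → (73.619,107.638) → (74.535,108.458) → (82.462,117.333).

Shape 2 is a open polyline drawn with `<path>`. Its stroke #ff8800 means cut at S921, F1483. After flipping Y the toolpath is (37.955,148.927) → (131.843,57.452) → (119.314,20.443).

Shape 3 is a cubic bezier drawn with `<path>`. Its stroke #ff8800 means cut at S921, F1483. After flipping Y the toolpath is (16.180,13.902) → (24.517,12.224) → (39.333,25.025) → (56.613,45.112) → (72.343,65.292) → (82.510,78.372) → (83.099,77.159).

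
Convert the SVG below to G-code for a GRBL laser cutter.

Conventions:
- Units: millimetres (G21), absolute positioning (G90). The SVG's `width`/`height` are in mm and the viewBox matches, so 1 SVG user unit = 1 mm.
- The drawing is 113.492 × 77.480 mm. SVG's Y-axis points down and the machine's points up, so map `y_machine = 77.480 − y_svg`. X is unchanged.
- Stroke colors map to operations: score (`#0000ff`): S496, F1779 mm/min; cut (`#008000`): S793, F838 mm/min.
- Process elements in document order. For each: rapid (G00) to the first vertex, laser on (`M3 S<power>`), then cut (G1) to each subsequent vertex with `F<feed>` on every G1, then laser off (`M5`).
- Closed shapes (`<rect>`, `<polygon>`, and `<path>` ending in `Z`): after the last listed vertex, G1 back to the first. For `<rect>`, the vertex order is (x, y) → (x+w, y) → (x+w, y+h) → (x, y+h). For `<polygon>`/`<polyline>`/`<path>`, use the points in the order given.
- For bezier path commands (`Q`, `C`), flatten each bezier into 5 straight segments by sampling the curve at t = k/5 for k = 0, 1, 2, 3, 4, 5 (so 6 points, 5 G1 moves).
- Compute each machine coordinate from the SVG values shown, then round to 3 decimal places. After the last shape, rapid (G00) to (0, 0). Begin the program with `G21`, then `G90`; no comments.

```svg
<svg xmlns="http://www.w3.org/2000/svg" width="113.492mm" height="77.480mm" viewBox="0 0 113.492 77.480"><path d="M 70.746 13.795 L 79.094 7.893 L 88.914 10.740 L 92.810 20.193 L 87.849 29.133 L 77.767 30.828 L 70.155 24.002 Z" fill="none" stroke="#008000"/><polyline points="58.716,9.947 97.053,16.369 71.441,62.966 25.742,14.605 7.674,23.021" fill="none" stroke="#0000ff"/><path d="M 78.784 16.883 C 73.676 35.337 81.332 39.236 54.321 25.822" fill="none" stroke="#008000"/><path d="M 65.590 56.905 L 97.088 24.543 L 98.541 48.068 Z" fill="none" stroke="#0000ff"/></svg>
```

G21
G90
G00 X70.746 Y63.685
M3 S793
G1 X79.094 Y69.587 F838
G1 X88.914 Y66.740 F838
G1 X92.810 Y57.287 F838
G1 X87.849 Y48.347 F838
G1 X77.767 Y46.652 F838
G1 X70.155 Y53.478 F838
G1 X70.746 Y63.685 F838
M5
G00 X58.716 Y67.533
M3 S496
G1 X97.053 Y61.111 F1779
G1 X71.441 Y14.514 F1779
G1 X25.742 Y62.875 F1779
G1 X7.674 Y54.459 F1779
M5
G00 X78.784 Y60.597
M3 S793
G1 X76.871 Y51.293 F838
G1 X75.746 Y45.615 F838
G1 X73.130 Y43.695 F838
G1 X66.747 Y45.665 F838
G1 X54.321 Y51.658 F838
M5
G00 X65.590 Y20.575
M3 S496
G1 X97.088 Y52.937 F1779
G1 X98.541 Y29.412 F1779
G1 X65.590 Y20.575 F1779
M5
G00 X0.000 Y0.000

1 u = 1 mm; y_m = 77.480 − y.

[1] `<path>` regular polygon, #008000→cut S793 F838: (70.746,63.685) → (79.094,69.587) → (88.914,66.740) → (92.810,57.287) → (87.849,48.347) → (77.767,46.652) → (70.155,53.478) → (70.746,63.685) (closed)

[2] `<polyline>` open polyline, #0000ff→score S496 F1779: (58.716,67.533) → (97.053,61.111) → (71.441,14.514) → (25.742,62.875) → (7.674,54.459)

[3] `<path>` cubic bezier, #008000→cut S793 F838: (78.784,60.597) → (76.871,51.293) → (75.746,45.615) → (73.130,43.695) → (66.747,45.665) → (54.321,51.658)

[4] `<path>` closed polygon, #0000ff→score S496 F1779: (65.590,20.575) → (97.088,52.937) → (98.541,29.412) → (65.590,20.575) (closed)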